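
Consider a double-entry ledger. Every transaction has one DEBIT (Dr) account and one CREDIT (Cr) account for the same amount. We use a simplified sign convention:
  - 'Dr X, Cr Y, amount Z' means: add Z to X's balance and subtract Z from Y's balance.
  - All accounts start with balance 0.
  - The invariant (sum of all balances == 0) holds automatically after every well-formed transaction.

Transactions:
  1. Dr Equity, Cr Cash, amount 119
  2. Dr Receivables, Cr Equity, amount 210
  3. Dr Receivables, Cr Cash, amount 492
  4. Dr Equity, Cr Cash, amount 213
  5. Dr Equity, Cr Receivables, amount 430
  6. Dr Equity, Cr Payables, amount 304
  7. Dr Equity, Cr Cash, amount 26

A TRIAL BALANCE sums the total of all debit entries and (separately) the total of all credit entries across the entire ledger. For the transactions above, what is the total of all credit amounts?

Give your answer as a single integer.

Answer: 1794

Derivation:
Txn 1: credit+=119
Txn 2: credit+=210
Txn 3: credit+=492
Txn 4: credit+=213
Txn 5: credit+=430
Txn 6: credit+=304
Txn 7: credit+=26
Total credits = 1794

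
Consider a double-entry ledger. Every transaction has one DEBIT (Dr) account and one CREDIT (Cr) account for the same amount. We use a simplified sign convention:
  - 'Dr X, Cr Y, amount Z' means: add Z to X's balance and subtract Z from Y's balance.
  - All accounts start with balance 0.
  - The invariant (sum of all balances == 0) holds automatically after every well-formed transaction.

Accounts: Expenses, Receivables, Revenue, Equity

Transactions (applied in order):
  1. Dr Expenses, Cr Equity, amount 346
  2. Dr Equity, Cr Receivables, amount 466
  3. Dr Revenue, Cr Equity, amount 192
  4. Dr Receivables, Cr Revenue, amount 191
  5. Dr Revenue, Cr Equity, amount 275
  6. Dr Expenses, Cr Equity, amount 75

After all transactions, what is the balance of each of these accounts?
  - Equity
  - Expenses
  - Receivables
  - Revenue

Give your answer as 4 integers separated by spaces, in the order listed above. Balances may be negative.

After txn 1 (Dr Expenses, Cr Equity, amount 346): Equity=-346 Expenses=346
After txn 2 (Dr Equity, Cr Receivables, amount 466): Equity=120 Expenses=346 Receivables=-466
After txn 3 (Dr Revenue, Cr Equity, amount 192): Equity=-72 Expenses=346 Receivables=-466 Revenue=192
After txn 4 (Dr Receivables, Cr Revenue, amount 191): Equity=-72 Expenses=346 Receivables=-275 Revenue=1
After txn 5 (Dr Revenue, Cr Equity, amount 275): Equity=-347 Expenses=346 Receivables=-275 Revenue=276
After txn 6 (Dr Expenses, Cr Equity, amount 75): Equity=-422 Expenses=421 Receivables=-275 Revenue=276

Answer: -422 421 -275 276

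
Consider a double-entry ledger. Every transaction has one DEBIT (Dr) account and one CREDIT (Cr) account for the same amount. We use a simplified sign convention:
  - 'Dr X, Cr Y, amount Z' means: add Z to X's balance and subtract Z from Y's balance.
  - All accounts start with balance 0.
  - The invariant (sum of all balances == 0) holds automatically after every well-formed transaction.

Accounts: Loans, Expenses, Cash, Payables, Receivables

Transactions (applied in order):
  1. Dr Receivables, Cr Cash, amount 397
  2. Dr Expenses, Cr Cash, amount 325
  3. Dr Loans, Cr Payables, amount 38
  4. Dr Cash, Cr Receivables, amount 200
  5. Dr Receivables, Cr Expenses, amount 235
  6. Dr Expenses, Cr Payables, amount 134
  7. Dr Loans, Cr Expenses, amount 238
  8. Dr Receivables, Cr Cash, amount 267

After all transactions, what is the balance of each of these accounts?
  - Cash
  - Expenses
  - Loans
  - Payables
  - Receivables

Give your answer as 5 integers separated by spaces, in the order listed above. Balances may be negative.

After txn 1 (Dr Receivables, Cr Cash, amount 397): Cash=-397 Receivables=397
After txn 2 (Dr Expenses, Cr Cash, amount 325): Cash=-722 Expenses=325 Receivables=397
After txn 3 (Dr Loans, Cr Payables, amount 38): Cash=-722 Expenses=325 Loans=38 Payables=-38 Receivables=397
After txn 4 (Dr Cash, Cr Receivables, amount 200): Cash=-522 Expenses=325 Loans=38 Payables=-38 Receivables=197
After txn 5 (Dr Receivables, Cr Expenses, amount 235): Cash=-522 Expenses=90 Loans=38 Payables=-38 Receivables=432
After txn 6 (Dr Expenses, Cr Payables, amount 134): Cash=-522 Expenses=224 Loans=38 Payables=-172 Receivables=432
After txn 7 (Dr Loans, Cr Expenses, amount 238): Cash=-522 Expenses=-14 Loans=276 Payables=-172 Receivables=432
After txn 8 (Dr Receivables, Cr Cash, amount 267): Cash=-789 Expenses=-14 Loans=276 Payables=-172 Receivables=699

Answer: -789 -14 276 -172 699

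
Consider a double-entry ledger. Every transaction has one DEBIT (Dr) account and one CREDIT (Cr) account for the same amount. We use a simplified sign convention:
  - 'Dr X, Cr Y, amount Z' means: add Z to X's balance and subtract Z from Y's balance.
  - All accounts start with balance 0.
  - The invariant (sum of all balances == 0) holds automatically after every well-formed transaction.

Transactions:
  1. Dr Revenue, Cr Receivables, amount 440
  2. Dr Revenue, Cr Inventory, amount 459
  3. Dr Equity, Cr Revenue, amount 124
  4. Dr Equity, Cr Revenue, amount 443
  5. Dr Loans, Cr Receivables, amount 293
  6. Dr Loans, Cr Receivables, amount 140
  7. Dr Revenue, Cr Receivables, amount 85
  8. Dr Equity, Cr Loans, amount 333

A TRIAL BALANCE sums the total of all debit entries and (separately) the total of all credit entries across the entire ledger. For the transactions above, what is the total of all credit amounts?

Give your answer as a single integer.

Answer: 2317

Derivation:
Txn 1: credit+=440
Txn 2: credit+=459
Txn 3: credit+=124
Txn 4: credit+=443
Txn 5: credit+=293
Txn 6: credit+=140
Txn 7: credit+=85
Txn 8: credit+=333
Total credits = 2317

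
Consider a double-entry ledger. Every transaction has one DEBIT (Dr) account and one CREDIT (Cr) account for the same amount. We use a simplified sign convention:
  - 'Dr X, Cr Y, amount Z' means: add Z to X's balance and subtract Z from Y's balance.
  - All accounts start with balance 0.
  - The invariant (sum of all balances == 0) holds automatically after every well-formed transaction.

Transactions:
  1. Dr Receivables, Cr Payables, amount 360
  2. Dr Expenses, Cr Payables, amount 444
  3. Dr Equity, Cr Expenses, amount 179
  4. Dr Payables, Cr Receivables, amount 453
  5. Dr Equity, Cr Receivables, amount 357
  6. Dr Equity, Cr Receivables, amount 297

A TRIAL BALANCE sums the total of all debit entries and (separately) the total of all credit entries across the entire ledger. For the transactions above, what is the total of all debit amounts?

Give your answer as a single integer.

Txn 1: debit+=360
Txn 2: debit+=444
Txn 3: debit+=179
Txn 4: debit+=453
Txn 5: debit+=357
Txn 6: debit+=297
Total debits = 2090

Answer: 2090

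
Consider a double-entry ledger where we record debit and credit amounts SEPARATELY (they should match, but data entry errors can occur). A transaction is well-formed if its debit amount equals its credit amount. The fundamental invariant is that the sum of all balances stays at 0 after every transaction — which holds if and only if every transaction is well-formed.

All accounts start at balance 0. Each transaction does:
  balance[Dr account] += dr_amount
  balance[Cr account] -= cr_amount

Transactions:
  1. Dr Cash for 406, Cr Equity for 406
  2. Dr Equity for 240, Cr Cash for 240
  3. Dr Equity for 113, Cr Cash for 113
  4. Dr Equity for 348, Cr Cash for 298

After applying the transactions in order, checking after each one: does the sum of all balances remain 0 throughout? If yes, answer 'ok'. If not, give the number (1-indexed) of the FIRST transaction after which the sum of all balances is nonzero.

Answer: 4

Derivation:
After txn 1: dr=406 cr=406 sum_balances=0
After txn 2: dr=240 cr=240 sum_balances=0
After txn 3: dr=113 cr=113 sum_balances=0
After txn 4: dr=348 cr=298 sum_balances=50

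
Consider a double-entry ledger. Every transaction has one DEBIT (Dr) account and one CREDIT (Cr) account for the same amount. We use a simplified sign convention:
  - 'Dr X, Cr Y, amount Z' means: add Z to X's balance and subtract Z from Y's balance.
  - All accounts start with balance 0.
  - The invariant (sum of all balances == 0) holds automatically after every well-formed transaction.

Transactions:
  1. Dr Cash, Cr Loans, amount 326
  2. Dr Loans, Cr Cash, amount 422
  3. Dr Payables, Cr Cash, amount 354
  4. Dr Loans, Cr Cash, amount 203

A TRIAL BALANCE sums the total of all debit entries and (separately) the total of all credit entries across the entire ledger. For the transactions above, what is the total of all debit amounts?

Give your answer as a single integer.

Txn 1: debit+=326
Txn 2: debit+=422
Txn 3: debit+=354
Txn 4: debit+=203
Total debits = 1305

Answer: 1305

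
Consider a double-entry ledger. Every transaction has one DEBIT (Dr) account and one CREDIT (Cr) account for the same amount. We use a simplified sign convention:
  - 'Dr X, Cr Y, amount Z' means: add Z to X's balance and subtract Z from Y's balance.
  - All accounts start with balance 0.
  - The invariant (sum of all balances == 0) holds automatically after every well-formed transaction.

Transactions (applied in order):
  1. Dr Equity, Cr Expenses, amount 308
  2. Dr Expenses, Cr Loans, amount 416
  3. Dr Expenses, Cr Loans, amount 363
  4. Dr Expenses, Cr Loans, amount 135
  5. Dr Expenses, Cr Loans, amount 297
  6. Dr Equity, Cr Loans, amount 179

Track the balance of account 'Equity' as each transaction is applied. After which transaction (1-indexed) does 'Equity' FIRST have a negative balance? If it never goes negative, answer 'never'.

Answer: never

Derivation:
After txn 1: Equity=308
After txn 2: Equity=308
After txn 3: Equity=308
After txn 4: Equity=308
After txn 5: Equity=308
After txn 6: Equity=487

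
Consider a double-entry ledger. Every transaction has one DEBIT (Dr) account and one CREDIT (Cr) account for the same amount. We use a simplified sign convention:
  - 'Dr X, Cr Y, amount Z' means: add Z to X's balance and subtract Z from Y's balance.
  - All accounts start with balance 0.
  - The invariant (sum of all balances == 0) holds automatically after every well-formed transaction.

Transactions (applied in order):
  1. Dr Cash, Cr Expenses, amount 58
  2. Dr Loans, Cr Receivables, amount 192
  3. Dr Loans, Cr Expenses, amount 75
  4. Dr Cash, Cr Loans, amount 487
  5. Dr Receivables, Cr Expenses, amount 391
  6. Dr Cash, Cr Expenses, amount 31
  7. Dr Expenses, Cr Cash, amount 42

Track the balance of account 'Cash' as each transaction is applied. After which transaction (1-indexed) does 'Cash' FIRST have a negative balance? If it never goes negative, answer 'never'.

Answer: never

Derivation:
After txn 1: Cash=58
After txn 2: Cash=58
After txn 3: Cash=58
After txn 4: Cash=545
After txn 5: Cash=545
After txn 6: Cash=576
After txn 7: Cash=534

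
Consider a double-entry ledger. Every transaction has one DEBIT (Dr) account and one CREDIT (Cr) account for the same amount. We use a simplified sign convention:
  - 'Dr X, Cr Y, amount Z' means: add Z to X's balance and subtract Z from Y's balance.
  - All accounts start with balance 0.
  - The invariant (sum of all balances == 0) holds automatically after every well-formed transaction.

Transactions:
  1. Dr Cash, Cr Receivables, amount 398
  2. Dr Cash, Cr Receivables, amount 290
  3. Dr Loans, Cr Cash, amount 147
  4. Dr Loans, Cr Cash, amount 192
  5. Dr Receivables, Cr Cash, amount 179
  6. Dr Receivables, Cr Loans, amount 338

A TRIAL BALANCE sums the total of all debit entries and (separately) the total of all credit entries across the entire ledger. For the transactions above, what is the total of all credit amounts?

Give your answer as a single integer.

Txn 1: credit+=398
Txn 2: credit+=290
Txn 3: credit+=147
Txn 4: credit+=192
Txn 5: credit+=179
Txn 6: credit+=338
Total credits = 1544

Answer: 1544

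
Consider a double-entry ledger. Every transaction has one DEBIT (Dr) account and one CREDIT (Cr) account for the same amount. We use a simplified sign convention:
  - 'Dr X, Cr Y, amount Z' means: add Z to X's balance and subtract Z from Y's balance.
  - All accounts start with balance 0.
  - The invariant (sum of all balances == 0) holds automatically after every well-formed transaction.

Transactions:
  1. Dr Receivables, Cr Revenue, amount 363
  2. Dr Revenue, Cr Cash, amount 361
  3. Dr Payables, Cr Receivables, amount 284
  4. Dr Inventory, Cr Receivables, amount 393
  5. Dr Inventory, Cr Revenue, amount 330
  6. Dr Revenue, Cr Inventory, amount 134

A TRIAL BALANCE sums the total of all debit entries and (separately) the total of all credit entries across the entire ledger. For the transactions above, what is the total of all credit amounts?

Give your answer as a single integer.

Answer: 1865

Derivation:
Txn 1: credit+=363
Txn 2: credit+=361
Txn 3: credit+=284
Txn 4: credit+=393
Txn 5: credit+=330
Txn 6: credit+=134
Total credits = 1865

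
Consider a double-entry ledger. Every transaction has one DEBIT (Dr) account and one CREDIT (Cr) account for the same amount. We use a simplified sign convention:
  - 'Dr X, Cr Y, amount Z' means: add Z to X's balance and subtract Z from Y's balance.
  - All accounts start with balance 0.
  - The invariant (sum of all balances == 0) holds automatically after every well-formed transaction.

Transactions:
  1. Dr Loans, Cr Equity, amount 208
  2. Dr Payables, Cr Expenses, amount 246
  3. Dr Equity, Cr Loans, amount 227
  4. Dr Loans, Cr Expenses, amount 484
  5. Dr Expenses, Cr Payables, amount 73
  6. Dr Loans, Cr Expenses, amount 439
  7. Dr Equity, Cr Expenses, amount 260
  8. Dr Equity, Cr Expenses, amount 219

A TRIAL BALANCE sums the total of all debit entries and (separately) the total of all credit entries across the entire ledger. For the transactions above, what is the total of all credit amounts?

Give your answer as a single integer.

Answer: 2156

Derivation:
Txn 1: credit+=208
Txn 2: credit+=246
Txn 3: credit+=227
Txn 4: credit+=484
Txn 5: credit+=73
Txn 6: credit+=439
Txn 7: credit+=260
Txn 8: credit+=219
Total credits = 2156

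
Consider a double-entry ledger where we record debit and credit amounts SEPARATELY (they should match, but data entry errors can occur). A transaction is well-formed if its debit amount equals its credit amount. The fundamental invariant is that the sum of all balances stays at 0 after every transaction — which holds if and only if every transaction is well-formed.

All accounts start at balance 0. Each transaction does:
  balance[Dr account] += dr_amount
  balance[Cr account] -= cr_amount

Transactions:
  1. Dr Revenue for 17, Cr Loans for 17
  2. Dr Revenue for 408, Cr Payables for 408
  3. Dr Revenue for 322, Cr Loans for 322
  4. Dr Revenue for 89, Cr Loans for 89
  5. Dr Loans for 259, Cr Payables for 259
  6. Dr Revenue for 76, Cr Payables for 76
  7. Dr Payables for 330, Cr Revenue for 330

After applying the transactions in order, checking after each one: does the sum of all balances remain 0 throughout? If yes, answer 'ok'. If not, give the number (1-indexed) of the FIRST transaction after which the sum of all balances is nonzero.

Answer: ok

Derivation:
After txn 1: dr=17 cr=17 sum_balances=0
After txn 2: dr=408 cr=408 sum_balances=0
After txn 3: dr=322 cr=322 sum_balances=0
After txn 4: dr=89 cr=89 sum_balances=0
After txn 5: dr=259 cr=259 sum_balances=0
After txn 6: dr=76 cr=76 sum_balances=0
After txn 7: dr=330 cr=330 sum_balances=0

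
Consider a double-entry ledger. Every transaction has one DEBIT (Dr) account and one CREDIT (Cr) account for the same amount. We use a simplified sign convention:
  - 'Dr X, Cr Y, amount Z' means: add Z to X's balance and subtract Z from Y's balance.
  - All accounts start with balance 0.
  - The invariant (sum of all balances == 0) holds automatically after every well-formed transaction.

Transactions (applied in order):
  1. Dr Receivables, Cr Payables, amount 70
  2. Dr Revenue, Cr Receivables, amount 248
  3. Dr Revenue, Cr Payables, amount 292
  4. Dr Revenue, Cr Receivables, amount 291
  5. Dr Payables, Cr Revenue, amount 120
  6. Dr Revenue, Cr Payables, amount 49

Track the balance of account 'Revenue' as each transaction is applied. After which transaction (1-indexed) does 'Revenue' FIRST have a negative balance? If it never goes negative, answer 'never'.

After txn 1: Revenue=0
After txn 2: Revenue=248
After txn 3: Revenue=540
After txn 4: Revenue=831
After txn 5: Revenue=711
After txn 6: Revenue=760

Answer: never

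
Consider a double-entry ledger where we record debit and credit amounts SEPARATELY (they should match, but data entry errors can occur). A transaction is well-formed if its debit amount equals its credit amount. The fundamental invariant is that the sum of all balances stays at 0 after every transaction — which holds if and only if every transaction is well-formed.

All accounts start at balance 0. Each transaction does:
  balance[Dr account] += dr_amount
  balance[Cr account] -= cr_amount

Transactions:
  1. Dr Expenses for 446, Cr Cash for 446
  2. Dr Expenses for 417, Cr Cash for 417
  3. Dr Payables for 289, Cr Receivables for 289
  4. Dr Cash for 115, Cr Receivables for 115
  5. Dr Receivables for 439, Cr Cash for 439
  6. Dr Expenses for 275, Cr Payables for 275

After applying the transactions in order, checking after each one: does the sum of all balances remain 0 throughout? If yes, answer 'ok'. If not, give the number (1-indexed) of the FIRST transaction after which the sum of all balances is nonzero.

Answer: ok

Derivation:
After txn 1: dr=446 cr=446 sum_balances=0
After txn 2: dr=417 cr=417 sum_balances=0
After txn 3: dr=289 cr=289 sum_balances=0
After txn 4: dr=115 cr=115 sum_balances=0
After txn 5: dr=439 cr=439 sum_balances=0
After txn 6: dr=275 cr=275 sum_balances=0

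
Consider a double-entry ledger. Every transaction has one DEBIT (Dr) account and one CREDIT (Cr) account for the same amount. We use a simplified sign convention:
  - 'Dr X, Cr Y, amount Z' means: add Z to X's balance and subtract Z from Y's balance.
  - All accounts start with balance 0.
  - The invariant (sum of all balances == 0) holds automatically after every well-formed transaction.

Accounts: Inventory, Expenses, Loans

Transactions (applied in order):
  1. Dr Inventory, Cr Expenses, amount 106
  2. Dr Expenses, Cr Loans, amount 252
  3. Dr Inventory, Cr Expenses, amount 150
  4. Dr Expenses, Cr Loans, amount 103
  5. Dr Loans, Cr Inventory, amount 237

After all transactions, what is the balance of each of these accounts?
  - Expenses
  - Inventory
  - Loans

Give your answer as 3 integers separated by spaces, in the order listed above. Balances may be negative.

Answer: 99 19 -118

Derivation:
After txn 1 (Dr Inventory, Cr Expenses, amount 106): Expenses=-106 Inventory=106
After txn 2 (Dr Expenses, Cr Loans, amount 252): Expenses=146 Inventory=106 Loans=-252
After txn 3 (Dr Inventory, Cr Expenses, amount 150): Expenses=-4 Inventory=256 Loans=-252
After txn 4 (Dr Expenses, Cr Loans, amount 103): Expenses=99 Inventory=256 Loans=-355
After txn 5 (Dr Loans, Cr Inventory, amount 237): Expenses=99 Inventory=19 Loans=-118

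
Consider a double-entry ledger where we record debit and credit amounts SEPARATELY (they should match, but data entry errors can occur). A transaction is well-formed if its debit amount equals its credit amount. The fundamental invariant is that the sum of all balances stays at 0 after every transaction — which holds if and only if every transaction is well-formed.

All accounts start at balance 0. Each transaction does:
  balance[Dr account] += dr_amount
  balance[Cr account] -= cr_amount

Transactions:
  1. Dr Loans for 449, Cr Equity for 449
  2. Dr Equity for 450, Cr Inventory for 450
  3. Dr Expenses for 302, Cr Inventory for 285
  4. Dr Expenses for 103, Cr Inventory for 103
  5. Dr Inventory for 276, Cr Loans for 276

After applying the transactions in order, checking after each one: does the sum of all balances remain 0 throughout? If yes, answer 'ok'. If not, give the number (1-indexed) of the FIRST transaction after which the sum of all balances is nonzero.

After txn 1: dr=449 cr=449 sum_balances=0
After txn 2: dr=450 cr=450 sum_balances=0
After txn 3: dr=302 cr=285 sum_balances=17
After txn 4: dr=103 cr=103 sum_balances=17
After txn 5: dr=276 cr=276 sum_balances=17

Answer: 3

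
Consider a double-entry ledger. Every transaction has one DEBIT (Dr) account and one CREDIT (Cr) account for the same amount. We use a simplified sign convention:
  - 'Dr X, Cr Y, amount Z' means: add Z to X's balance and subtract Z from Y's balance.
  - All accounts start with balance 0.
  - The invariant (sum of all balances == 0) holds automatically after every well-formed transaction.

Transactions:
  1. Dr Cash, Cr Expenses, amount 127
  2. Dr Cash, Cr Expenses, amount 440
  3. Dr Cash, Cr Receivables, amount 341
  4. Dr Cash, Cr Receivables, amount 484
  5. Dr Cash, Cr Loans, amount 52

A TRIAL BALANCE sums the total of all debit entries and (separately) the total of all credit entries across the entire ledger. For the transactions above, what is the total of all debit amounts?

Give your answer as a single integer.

Answer: 1444

Derivation:
Txn 1: debit+=127
Txn 2: debit+=440
Txn 3: debit+=341
Txn 4: debit+=484
Txn 5: debit+=52
Total debits = 1444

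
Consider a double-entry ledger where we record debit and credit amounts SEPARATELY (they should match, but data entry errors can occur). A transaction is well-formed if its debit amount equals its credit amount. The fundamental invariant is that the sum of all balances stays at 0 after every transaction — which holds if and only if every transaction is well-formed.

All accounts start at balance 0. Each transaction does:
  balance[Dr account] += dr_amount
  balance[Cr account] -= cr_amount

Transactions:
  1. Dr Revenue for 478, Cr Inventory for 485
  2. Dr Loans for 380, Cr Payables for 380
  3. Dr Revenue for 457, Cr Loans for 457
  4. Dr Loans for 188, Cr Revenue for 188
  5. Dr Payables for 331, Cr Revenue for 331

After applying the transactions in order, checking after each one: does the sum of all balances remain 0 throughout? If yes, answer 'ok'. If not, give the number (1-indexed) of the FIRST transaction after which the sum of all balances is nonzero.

After txn 1: dr=478 cr=485 sum_balances=-7
After txn 2: dr=380 cr=380 sum_balances=-7
After txn 3: dr=457 cr=457 sum_balances=-7
After txn 4: dr=188 cr=188 sum_balances=-7
After txn 5: dr=331 cr=331 sum_balances=-7

Answer: 1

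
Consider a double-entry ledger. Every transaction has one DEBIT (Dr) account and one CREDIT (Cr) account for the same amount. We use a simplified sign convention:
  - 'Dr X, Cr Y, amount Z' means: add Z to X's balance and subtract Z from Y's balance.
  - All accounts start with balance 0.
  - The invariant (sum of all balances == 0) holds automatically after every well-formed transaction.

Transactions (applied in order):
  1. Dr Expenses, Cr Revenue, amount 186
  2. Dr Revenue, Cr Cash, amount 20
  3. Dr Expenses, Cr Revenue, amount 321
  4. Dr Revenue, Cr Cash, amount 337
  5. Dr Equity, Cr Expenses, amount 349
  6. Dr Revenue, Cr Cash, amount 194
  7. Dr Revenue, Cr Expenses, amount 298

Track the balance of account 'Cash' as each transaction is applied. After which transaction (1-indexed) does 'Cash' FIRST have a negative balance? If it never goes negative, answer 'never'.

After txn 1: Cash=0
After txn 2: Cash=-20

Answer: 2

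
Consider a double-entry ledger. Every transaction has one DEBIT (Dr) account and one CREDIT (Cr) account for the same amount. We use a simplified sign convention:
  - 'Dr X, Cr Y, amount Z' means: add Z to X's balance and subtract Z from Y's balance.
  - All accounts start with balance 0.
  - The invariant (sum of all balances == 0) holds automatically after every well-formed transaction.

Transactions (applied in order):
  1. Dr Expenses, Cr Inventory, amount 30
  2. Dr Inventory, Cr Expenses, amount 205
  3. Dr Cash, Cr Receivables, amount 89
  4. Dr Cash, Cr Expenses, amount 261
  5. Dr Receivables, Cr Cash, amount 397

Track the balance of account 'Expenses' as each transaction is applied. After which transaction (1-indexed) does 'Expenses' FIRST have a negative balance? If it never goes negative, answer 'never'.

After txn 1: Expenses=30
After txn 2: Expenses=-175

Answer: 2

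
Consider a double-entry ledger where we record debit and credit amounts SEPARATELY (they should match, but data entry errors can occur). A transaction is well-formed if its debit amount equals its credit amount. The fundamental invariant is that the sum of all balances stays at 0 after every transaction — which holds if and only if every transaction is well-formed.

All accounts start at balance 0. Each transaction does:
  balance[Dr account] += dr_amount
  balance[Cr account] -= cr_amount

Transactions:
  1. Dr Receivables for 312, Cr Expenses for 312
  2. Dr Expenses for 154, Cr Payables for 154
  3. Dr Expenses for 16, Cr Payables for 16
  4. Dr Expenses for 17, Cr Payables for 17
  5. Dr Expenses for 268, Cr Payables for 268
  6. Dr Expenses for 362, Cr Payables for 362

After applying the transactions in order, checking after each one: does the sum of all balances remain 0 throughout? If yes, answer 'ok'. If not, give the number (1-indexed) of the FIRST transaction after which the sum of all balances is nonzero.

Answer: ok

Derivation:
After txn 1: dr=312 cr=312 sum_balances=0
After txn 2: dr=154 cr=154 sum_balances=0
After txn 3: dr=16 cr=16 sum_balances=0
After txn 4: dr=17 cr=17 sum_balances=0
After txn 5: dr=268 cr=268 sum_balances=0
After txn 6: dr=362 cr=362 sum_balances=0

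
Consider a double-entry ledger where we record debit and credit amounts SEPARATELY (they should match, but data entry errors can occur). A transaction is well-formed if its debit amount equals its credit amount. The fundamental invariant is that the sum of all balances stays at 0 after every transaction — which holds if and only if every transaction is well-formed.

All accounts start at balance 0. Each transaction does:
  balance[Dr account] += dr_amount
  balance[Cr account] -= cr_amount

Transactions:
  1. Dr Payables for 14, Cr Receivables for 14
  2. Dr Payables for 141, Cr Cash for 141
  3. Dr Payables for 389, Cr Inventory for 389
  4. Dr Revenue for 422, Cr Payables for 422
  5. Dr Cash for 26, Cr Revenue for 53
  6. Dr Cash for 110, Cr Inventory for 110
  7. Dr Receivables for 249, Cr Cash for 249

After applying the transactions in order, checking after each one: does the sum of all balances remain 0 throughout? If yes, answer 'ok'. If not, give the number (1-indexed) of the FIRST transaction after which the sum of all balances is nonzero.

After txn 1: dr=14 cr=14 sum_balances=0
After txn 2: dr=141 cr=141 sum_balances=0
After txn 3: dr=389 cr=389 sum_balances=0
After txn 4: dr=422 cr=422 sum_balances=0
After txn 5: dr=26 cr=53 sum_balances=-27
After txn 6: dr=110 cr=110 sum_balances=-27
After txn 7: dr=249 cr=249 sum_balances=-27

Answer: 5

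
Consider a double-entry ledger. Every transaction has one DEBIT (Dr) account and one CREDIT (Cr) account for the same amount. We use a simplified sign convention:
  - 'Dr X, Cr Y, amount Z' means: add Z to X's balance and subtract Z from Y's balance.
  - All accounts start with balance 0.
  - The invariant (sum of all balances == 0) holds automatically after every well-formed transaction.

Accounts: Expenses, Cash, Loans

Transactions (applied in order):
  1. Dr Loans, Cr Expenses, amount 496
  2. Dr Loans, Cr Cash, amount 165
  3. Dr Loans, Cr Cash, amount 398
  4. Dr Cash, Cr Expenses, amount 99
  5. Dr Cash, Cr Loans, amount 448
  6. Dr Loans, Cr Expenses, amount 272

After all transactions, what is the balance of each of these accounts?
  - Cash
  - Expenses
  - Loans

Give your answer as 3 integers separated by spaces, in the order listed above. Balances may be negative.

After txn 1 (Dr Loans, Cr Expenses, amount 496): Expenses=-496 Loans=496
After txn 2 (Dr Loans, Cr Cash, amount 165): Cash=-165 Expenses=-496 Loans=661
After txn 3 (Dr Loans, Cr Cash, amount 398): Cash=-563 Expenses=-496 Loans=1059
After txn 4 (Dr Cash, Cr Expenses, amount 99): Cash=-464 Expenses=-595 Loans=1059
After txn 5 (Dr Cash, Cr Loans, amount 448): Cash=-16 Expenses=-595 Loans=611
After txn 6 (Dr Loans, Cr Expenses, amount 272): Cash=-16 Expenses=-867 Loans=883

Answer: -16 -867 883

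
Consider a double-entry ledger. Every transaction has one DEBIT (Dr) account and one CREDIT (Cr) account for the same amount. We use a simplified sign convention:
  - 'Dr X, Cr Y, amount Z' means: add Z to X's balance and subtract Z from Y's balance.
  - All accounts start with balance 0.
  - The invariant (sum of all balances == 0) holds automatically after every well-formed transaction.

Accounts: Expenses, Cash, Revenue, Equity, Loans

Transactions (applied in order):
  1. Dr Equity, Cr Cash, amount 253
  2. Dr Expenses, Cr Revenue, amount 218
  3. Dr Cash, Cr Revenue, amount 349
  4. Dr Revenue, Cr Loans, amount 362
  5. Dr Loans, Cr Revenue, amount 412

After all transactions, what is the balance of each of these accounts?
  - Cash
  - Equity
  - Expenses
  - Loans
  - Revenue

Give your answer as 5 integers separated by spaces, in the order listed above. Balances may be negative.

After txn 1 (Dr Equity, Cr Cash, amount 253): Cash=-253 Equity=253
After txn 2 (Dr Expenses, Cr Revenue, amount 218): Cash=-253 Equity=253 Expenses=218 Revenue=-218
After txn 3 (Dr Cash, Cr Revenue, amount 349): Cash=96 Equity=253 Expenses=218 Revenue=-567
After txn 4 (Dr Revenue, Cr Loans, amount 362): Cash=96 Equity=253 Expenses=218 Loans=-362 Revenue=-205
After txn 5 (Dr Loans, Cr Revenue, amount 412): Cash=96 Equity=253 Expenses=218 Loans=50 Revenue=-617

Answer: 96 253 218 50 -617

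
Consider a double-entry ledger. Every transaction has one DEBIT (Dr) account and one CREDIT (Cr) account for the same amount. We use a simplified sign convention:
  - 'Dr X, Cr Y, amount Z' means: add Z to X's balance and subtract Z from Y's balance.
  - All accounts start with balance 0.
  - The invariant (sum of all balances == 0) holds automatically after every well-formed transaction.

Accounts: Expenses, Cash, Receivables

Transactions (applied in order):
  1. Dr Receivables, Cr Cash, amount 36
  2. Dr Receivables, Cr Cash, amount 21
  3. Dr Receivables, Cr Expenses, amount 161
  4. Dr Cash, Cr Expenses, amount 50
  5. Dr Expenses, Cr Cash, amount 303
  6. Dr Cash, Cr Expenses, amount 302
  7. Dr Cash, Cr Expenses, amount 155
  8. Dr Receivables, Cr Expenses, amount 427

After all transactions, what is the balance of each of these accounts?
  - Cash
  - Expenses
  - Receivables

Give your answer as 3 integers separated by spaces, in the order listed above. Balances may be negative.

Answer: 147 -792 645

Derivation:
After txn 1 (Dr Receivables, Cr Cash, amount 36): Cash=-36 Receivables=36
After txn 2 (Dr Receivables, Cr Cash, amount 21): Cash=-57 Receivables=57
After txn 3 (Dr Receivables, Cr Expenses, amount 161): Cash=-57 Expenses=-161 Receivables=218
After txn 4 (Dr Cash, Cr Expenses, amount 50): Cash=-7 Expenses=-211 Receivables=218
After txn 5 (Dr Expenses, Cr Cash, amount 303): Cash=-310 Expenses=92 Receivables=218
After txn 6 (Dr Cash, Cr Expenses, amount 302): Cash=-8 Expenses=-210 Receivables=218
After txn 7 (Dr Cash, Cr Expenses, amount 155): Cash=147 Expenses=-365 Receivables=218
After txn 8 (Dr Receivables, Cr Expenses, amount 427): Cash=147 Expenses=-792 Receivables=645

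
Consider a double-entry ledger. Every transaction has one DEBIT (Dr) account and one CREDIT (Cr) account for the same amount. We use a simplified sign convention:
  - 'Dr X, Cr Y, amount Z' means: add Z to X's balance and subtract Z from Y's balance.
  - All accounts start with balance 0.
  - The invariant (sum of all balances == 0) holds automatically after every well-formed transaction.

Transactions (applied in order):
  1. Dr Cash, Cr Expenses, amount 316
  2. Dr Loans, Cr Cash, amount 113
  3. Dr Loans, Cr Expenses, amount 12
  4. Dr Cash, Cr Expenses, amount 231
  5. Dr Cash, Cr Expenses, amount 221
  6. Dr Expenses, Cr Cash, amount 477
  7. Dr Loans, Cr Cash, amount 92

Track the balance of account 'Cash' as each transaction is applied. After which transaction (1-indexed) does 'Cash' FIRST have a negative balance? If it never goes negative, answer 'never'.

Answer: never

Derivation:
After txn 1: Cash=316
After txn 2: Cash=203
After txn 3: Cash=203
After txn 4: Cash=434
After txn 5: Cash=655
After txn 6: Cash=178
After txn 7: Cash=86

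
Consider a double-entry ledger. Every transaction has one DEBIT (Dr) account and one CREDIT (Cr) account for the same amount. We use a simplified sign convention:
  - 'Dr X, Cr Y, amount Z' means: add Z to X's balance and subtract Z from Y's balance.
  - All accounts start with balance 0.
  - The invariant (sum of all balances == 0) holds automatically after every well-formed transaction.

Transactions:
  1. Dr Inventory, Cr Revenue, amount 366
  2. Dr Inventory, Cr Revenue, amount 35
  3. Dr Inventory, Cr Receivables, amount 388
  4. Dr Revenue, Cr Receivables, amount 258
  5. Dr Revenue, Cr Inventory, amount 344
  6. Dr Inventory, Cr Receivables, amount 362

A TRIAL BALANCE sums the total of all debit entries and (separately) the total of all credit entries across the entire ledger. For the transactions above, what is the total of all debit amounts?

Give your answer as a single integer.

Txn 1: debit+=366
Txn 2: debit+=35
Txn 3: debit+=388
Txn 4: debit+=258
Txn 5: debit+=344
Txn 6: debit+=362
Total debits = 1753

Answer: 1753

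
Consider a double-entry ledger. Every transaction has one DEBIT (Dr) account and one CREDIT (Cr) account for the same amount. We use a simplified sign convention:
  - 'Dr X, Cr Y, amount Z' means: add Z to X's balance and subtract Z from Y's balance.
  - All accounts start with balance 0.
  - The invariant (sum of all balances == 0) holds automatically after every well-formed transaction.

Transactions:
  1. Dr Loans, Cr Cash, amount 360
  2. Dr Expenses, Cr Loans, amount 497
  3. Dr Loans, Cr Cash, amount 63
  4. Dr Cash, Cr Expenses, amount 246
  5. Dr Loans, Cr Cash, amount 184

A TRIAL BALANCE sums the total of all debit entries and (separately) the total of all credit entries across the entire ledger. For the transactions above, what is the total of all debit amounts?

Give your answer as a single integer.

Answer: 1350

Derivation:
Txn 1: debit+=360
Txn 2: debit+=497
Txn 3: debit+=63
Txn 4: debit+=246
Txn 5: debit+=184
Total debits = 1350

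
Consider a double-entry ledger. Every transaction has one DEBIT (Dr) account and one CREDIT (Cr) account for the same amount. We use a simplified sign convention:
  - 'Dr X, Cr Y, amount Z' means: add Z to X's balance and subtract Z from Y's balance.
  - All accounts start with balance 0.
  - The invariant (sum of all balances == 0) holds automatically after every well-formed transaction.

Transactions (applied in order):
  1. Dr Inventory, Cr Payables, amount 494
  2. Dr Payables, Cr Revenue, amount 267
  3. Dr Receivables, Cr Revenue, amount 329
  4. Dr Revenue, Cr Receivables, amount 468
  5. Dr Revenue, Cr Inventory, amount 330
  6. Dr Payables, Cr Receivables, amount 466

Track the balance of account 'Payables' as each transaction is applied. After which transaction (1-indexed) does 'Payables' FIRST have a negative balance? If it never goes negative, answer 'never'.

After txn 1: Payables=-494

Answer: 1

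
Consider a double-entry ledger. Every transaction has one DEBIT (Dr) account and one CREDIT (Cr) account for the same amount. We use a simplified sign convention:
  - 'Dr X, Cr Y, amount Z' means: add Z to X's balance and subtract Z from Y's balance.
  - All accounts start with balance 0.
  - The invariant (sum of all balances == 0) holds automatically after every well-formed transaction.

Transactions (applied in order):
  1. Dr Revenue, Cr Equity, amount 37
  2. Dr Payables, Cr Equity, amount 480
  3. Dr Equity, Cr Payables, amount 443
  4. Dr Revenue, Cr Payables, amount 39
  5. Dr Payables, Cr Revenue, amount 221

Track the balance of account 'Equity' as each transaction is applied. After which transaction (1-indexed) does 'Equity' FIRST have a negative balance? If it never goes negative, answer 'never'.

Answer: 1

Derivation:
After txn 1: Equity=-37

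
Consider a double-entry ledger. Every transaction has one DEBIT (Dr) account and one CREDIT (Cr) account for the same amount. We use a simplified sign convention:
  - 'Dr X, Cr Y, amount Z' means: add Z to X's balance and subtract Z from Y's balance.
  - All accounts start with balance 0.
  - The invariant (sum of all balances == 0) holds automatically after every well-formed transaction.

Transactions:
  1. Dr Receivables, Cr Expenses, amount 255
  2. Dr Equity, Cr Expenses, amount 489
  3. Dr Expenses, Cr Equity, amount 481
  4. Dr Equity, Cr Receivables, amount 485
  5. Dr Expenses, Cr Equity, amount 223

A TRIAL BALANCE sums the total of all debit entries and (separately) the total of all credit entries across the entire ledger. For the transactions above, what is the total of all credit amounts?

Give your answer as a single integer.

Answer: 1933

Derivation:
Txn 1: credit+=255
Txn 2: credit+=489
Txn 3: credit+=481
Txn 4: credit+=485
Txn 5: credit+=223
Total credits = 1933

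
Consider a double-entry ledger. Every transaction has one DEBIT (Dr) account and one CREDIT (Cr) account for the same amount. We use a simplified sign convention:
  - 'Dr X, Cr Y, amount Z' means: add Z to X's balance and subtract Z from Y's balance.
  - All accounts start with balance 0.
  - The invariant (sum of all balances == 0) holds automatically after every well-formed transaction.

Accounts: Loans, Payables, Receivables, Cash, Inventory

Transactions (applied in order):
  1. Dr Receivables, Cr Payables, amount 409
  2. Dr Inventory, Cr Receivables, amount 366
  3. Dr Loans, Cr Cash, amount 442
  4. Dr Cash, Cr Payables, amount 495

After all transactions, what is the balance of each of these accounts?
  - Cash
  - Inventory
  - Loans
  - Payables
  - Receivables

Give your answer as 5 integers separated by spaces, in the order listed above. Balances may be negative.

Answer: 53 366 442 -904 43

Derivation:
After txn 1 (Dr Receivables, Cr Payables, amount 409): Payables=-409 Receivables=409
After txn 2 (Dr Inventory, Cr Receivables, amount 366): Inventory=366 Payables=-409 Receivables=43
After txn 3 (Dr Loans, Cr Cash, amount 442): Cash=-442 Inventory=366 Loans=442 Payables=-409 Receivables=43
After txn 4 (Dr Cash, Cr Payables, amount 495): Cash=53 Inventory=366 Loans=442 Payables=-904 Receivables=43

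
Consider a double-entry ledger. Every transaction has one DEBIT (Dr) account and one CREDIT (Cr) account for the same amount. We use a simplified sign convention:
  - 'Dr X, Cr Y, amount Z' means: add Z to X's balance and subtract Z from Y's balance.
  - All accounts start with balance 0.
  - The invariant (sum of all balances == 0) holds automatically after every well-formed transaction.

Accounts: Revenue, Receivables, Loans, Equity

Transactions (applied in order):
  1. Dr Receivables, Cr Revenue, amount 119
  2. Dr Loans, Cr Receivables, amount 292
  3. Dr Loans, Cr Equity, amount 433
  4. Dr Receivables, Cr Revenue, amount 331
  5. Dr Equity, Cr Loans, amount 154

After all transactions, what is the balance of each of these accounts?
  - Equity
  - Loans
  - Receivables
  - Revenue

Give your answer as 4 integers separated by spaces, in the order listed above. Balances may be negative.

Answer: -279 571 158 -450

Derivation:
After txn 1 (Dr Receivables, Cr Revenue, amount 119): Receivables=119 Revenue=-119
After txn 2 (Dr Loans, Cr Receivables, amount 292): Loans=292 Receivables=-173 Revenue=-119
After txn 3 (Dr Loans, Cr Equity, amount 433): Equity=-433 Loans=725 Receivables=-173 Revenue=-119
After txn 4 (Dr Receivables, Cr Revenue, amount 331): Equity=-433 Loans=725 Receivables=158 Revenue=-450
After txn 5 (Dr Equity, Cr Loans, amount 154): Equity=-279 Loans=571 Receivables=158 Revenue=-450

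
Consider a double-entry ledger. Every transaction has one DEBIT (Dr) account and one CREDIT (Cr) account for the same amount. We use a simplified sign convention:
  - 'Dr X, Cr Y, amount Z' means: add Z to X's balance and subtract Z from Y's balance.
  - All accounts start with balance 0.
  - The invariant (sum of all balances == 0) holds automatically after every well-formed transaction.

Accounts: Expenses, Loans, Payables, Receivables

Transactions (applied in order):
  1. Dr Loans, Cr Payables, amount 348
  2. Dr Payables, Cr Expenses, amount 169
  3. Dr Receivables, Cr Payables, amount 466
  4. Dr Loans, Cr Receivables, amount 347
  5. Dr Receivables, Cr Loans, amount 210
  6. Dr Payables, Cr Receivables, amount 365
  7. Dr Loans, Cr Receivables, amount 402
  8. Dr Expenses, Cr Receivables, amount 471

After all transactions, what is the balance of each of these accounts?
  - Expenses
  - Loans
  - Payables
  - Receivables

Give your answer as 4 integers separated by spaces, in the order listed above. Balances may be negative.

Answer: 302 887 -280 -909

Derivation:
After txn 1 (Dr Loans, Cr Payables, amount 348): Loans=348 Payables=-348
After txn 2 (Dr Payables, Cr Expenses, amount 169): Expenses=-169 Loans=348 Payables=-179
After txn 3 (Dr Receivables, Cr Payables, amount 466): Expenses=-169 Loans=348 Payables=-645 Receivables=466
After txn 4 (Dr Loans, Cr Receivables, amount 347): Expenses=-169 Loans=695 Payables=-645 Receivables=119
After txn 5 (Dr Receivables, Cr Loans, amount 210): Expenses=-169 Loans=485 Payables=-645 Receivables=329
After txn 6 (Dr Payables, Cr Receivables, amount 365): Expenses=-169 Loans=485 Payables=-280 Receivables=-36
After txn 7 (Dr Loans, Cr Receivables, amount 402): Expenses=-169 Loans=887 Payables=-280 Receivables=-438
After txn 8 (Dr Expenses, Cr Receivables, amount 471): Expenses=302 Loans=887 Payables=-280 Receivables=-909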